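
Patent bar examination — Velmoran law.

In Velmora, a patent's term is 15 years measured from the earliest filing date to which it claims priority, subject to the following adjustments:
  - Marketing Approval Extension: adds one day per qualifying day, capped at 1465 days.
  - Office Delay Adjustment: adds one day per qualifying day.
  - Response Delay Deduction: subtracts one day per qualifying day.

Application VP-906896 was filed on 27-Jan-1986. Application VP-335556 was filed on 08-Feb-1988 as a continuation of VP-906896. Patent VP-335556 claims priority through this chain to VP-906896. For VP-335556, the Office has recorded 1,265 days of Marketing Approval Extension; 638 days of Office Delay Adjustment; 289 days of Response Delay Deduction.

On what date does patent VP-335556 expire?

2005-06-29

Earliest priority filing: 27 January 1986.
Base term: 27 January 1986 + 15 years → 27 January 2001.
Marketing Approval Extension: 1265 days (within the 1465-day cap) → +1265 days → 15 July 2004.
Office Delay Adjustment: +638 days → 14 April 2006.
Response Delay Deduction: −289 days → 29 June 2005.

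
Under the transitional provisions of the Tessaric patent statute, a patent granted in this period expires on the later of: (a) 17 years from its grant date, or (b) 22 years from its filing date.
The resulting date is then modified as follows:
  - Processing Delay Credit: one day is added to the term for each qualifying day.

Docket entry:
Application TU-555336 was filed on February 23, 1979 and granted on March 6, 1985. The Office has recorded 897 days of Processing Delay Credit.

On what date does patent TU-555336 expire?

2004-08-19

(a) grant + 17 years → 6 March 2002.
(b) filing + 22 years → 23 February 2001.
Later of the two: 6 March 2002.
Processing Delay Credit: +897 days → 19 August 2004.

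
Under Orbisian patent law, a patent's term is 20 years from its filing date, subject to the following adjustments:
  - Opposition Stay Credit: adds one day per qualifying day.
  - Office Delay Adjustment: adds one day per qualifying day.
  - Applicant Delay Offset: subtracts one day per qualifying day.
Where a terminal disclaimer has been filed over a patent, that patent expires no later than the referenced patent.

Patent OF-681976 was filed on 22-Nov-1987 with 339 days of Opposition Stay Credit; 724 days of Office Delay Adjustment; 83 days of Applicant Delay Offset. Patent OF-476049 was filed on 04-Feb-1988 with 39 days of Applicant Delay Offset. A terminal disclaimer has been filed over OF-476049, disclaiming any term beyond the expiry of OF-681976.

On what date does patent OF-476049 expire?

2007-12-27

Natural term of OF-476049:
  Base: filing + 20 years → 4 February 2008.
  Applicant Delay Offset: −39 days → 27 December 2007.
Expiry of referenced patent OF-681976:
  Base: filing + 20 years → 22 November 2007.
  Opposition Stay Credit: +339 days → 26 October 2008.
  Office Delay Adjustment: +724 days → 20 October 2010.
  Applicant Delay Offset: −83 days → 29 July 2010.
Terminal disclaimer: OF-476049 expires on the earlier of 27 December 2007 and 29 July 2010.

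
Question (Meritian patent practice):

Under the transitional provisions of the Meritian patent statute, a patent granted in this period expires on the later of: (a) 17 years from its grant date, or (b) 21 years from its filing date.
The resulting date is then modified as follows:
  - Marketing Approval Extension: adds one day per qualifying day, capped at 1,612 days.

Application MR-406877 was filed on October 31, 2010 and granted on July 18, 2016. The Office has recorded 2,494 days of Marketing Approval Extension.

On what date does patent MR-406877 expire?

(a) grant + 17 years → 18 July 2033.
(b) filing + 21 years → 31 October 2031.
Later of the two: 18 July 2033.
Marketing Approval Extension: 2494 days claimed exceeds the 1612-day cap, so +1612 days → 16 December 2037.

December 16, 2037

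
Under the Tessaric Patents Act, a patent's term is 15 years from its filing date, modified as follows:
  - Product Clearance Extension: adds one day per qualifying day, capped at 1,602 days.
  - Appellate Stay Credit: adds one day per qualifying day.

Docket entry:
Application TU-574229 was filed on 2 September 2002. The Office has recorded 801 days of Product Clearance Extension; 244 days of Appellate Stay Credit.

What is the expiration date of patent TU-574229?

Base term: filing date + 15 years → 2 September 2017.
Product Clearance Extension: 801 days (within the 1602-day cap) → +801 days → 12 November 2019.
Appellate Stay Credit: +244 days → 13 July 2020.

July 13, 2020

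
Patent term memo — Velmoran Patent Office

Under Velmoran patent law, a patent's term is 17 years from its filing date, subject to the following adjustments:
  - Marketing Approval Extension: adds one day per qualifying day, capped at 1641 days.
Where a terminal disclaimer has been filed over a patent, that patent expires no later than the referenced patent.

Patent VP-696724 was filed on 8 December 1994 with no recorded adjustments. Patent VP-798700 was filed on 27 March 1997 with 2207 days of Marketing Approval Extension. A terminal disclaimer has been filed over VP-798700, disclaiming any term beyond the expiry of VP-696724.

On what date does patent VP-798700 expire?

Natural term of VP-798700:
  Base: filing + 17 years → 27 March 2014.
  Marketing Approval Extension: 2207 days claimed exceeds the 1641-day cap, so +1641 days → 23 September 2018.
Expiry of referenced patent VP-696724:
  Base: filing + 17 years → 8 December 2011.
Terminal disclaimer: VP-798700 expires on the earlier of 23 September 2018 and 8 December 2011.

December 8, 2011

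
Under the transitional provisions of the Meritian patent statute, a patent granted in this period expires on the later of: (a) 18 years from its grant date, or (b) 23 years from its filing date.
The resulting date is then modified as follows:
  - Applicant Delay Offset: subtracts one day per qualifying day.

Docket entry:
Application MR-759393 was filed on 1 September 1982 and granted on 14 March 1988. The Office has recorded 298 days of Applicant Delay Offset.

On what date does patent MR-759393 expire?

(a) grant + 18 years → 14 March 2006.
(b) filing + 23 years → 1 September 2005.
Later of the two: 14 March 2006.
Applicant Delay Offset: −298 days → 20 May 2005.

2005-05-20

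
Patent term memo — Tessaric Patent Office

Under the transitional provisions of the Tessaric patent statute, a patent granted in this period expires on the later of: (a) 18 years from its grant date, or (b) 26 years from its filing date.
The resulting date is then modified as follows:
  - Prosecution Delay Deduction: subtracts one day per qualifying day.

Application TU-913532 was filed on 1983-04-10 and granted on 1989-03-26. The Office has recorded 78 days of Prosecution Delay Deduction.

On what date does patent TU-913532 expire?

January 22, 2009

(a) grant + 18 years → 26 March 2007.
(b) filing + 26 years → 10 April 2009.
Later of the two: 10 April 2009.
Prosecution Delay Deduction: −78 days → 22 January 2009.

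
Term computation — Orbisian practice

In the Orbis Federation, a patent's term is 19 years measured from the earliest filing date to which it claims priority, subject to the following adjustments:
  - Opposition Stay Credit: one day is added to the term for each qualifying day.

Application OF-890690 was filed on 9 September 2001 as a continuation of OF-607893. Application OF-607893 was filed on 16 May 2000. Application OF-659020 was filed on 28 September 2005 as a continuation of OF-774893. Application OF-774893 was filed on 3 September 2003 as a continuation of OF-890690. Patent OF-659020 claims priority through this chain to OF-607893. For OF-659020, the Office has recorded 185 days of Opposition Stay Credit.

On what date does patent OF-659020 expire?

2019-11-17

Earliest priority filing: 16 May 2000.
Base term: 16 May 2000 + 19 years → 16 May 2019.
Opposition Stay Credit: +185 days → 17 November 2019.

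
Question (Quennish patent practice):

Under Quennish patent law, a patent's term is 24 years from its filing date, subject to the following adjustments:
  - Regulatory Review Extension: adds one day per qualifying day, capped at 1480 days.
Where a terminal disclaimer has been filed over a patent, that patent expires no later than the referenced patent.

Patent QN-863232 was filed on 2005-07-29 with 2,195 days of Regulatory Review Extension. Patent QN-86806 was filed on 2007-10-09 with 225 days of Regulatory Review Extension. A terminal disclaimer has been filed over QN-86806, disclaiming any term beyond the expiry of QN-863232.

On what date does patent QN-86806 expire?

May 21, 2032

Natural term of QN-86806:
  Base: filing + 24 years → 9 October 2031.
  Regulatory Review Extension: 225 days (within the 1480-day cap) → +225 days → 21 May 2032.
Expiry of referenced patent QN-863232:
  Base: filing + 24 years → 29 July 2029.
  Regulatory Review Extension: 2195 days claimed exceeds the 1480-day cap, so +1480 days → 17 August 2033.
Terminal disclaimer: QN-86806 expires on the earlier of 21 May 2032 and 17 August 2033.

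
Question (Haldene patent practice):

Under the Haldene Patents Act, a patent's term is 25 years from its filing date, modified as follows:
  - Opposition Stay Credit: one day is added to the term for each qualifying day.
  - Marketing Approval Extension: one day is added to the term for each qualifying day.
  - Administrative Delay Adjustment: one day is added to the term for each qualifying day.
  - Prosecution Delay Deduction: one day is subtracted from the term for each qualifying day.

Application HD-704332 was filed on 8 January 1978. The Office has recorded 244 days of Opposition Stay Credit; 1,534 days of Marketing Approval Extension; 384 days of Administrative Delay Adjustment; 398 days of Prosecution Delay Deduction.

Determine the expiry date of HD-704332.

Base term: filing date + 25 years → 8 January 2003.
Opposition Stay Credit: +244 days → 9 September 2003.
Marketing Approval Extension: +1534 days → 21 November 2007.
Administrative Delay Adjustment: +384 days → 9 December 2008.
Prosecution Delay Deduction: −398 days → 7 November 2007.

2007-11-07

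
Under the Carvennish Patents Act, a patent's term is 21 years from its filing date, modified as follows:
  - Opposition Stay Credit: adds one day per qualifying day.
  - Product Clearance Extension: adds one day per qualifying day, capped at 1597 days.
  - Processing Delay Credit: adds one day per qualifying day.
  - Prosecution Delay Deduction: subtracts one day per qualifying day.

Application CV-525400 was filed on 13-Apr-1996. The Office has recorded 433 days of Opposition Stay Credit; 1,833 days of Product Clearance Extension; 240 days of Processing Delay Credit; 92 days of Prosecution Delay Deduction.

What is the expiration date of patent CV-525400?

Base term: filing date + 21 years → 13 April 2017.
Opposition Stay Credit: +433 days → 20 June 2018.
Product Clearance Extension: 1833 days claimed exceeds the 1597-day cap, so +1597 days → 3 November 2022.
Processing Delay Credit: +240 days → 1 July 2023.
Prosecution Delay Deduction: −92 days → 31 March 2023.

March 31, 2023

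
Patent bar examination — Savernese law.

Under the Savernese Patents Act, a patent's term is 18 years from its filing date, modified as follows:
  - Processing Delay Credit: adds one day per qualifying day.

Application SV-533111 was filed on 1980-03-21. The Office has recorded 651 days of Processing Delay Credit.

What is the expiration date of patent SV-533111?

Base term: filing date + 18 years → 21 March 1998.
Processing Delay Credit: +651 days → 1 January 2000.

January 1, 2000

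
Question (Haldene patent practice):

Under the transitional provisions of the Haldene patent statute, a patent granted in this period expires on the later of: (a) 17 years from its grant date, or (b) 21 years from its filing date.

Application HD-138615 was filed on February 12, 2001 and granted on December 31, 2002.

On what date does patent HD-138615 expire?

(a) grant + 17 years → 31 December 2019.
(b) filing + 21 years → 12 February 2022.
Later of the two: 12 February 2022.

February 12, 2022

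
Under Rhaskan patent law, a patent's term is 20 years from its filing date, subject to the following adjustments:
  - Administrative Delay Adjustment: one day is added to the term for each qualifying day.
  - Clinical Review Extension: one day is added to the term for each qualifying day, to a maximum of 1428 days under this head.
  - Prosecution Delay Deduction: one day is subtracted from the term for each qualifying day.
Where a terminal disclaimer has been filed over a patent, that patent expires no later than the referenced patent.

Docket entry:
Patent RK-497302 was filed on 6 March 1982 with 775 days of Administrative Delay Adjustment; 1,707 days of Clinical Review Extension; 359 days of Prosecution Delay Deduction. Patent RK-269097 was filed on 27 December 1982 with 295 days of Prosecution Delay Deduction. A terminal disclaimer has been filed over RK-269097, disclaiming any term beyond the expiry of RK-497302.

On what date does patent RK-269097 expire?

March 7, 2002

Natural term of RK-269097:
  Base: filing + 20 years → 27 December 2002.
  Prosecution Delay Deduction: −295 days → 7 March 2002.
Expiry of referenced patent RK-497302:
  Base: filing + 20 years → 6 March 2002.
  Administrative Delay Adjustment: +775 days → 19 April 2004.
  Clinical Review Extension: 1707 days claimed exceeds the 1428-day cap, so +1428 days → 17 March 2008.
  Prosecution Delay Deduction: −359 days → 24 March 2007.
Terminal disclaimer: RK-269097 expires on the earlier of 7 March 2002 and 24 March 2007.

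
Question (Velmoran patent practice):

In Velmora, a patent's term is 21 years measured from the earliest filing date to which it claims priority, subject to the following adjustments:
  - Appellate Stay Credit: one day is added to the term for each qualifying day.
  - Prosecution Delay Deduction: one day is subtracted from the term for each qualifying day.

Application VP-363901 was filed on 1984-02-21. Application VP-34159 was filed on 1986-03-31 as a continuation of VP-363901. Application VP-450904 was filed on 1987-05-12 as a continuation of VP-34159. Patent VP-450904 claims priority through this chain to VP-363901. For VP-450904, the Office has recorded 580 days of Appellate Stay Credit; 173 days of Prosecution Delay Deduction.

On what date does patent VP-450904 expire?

April 4, 2006

Earliest priority filing: 21 February 1984.
Base term: 21 February 1984 + 21 years → 21 February 2005.
Appellate Stay Credit: +580 days → 24 September 2006.
Prosecution Delay Deduction: −173 days → 4 April 2006.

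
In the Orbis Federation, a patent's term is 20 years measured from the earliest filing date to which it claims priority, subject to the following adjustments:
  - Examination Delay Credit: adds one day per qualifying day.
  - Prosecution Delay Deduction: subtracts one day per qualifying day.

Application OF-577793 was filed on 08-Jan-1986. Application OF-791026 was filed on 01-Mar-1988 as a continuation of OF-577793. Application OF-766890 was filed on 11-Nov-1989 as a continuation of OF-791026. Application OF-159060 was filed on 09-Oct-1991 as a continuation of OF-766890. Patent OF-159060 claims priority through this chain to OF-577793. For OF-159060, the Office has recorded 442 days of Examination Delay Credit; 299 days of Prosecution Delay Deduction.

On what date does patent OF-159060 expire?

Earliest priority filing: 8 January 1986.
Base term: 8 January 1986 + 20 years → 8 January 2006.
Examination Delay Credit: +442 days → 26 March 2007.
Prosecution Delay Deduction: −299 days → 31 May 2006.

2006-05-31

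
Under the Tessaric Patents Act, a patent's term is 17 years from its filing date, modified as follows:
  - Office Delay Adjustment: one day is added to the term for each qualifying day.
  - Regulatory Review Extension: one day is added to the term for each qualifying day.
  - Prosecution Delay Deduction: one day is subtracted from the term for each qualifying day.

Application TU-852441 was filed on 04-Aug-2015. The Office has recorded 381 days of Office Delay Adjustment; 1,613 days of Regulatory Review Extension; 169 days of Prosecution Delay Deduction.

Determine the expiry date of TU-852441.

2037-08-03

Base term: filing date + 17 years → 4 August 2032.
Office Delay Adjustment: +381 days → 20 August 2033.
Regulatory Review Extension: +1613 days → 19 January 2038.
Prosecution Delay Deduction: −169 days → 3 August 2037.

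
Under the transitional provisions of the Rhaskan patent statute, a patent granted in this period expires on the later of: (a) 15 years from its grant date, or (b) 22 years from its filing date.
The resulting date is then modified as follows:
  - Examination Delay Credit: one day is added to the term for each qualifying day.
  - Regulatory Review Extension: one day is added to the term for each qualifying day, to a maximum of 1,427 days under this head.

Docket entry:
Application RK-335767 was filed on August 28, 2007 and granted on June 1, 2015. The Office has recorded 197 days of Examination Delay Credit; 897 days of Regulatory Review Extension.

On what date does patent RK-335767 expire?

(a) grant + 15 years → 1 June 2030.
(b) filing + 22 years → 28 August 2029.
Later of the two: 1 June 2030.
Examination Delay Credit: +197 days → 15 December 2030.
Regulatory Review Extension: 897 days (within the 1427-day cap) → +897 days → 30 May 2033.

2033-05-30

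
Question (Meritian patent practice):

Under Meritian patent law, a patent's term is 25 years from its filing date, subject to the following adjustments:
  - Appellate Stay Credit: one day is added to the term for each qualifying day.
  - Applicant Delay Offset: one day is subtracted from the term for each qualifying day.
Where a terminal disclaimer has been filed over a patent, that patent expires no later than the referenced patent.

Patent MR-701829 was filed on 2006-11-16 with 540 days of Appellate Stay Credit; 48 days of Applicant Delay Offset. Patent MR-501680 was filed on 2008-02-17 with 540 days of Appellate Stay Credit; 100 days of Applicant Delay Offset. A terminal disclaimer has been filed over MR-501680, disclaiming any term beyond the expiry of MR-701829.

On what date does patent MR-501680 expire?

March 22, 2033

Natural term of MR-501680:
  Base: filing + 25 years → 17 February 2033.
  Appellate Stay Credit: +540 days → 11 August 2034.
  Applicant Delay Offset: −100 days → 3 May 2034.
Expiry of referenced patent MR-701829:
  Base: filing + 25 years → 16 November 2031.
  Appellate Stay Credit: +540 days → 9 May 2033.
  Applicant Delay Offset: −48 days → 22 March 2033.
Terminal disclaimer: MR-501680 expires on the earlier of 3 May 2034 and 22 March 2033.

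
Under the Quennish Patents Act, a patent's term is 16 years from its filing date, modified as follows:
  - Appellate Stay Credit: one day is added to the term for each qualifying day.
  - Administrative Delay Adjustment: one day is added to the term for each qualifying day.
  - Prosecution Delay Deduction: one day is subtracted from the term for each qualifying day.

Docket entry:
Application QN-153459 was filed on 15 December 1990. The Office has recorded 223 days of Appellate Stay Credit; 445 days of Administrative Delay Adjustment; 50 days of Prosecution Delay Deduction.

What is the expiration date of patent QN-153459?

Base term: filing date + 16 years → 15 December 2006.
Appellate Stay Credit: +223 days → 26 July 2007.
Administrative Delay Adjustment: +445 days → 13 October 2008.
Prosecution Delay Deduction: −50 days → 24 August 2008.

August 24, 2008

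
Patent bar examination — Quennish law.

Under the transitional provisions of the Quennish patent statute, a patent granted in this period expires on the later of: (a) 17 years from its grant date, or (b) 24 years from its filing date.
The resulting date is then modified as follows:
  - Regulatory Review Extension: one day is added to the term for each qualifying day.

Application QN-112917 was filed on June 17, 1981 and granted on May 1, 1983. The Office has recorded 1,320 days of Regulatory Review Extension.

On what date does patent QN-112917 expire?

(a) grant + 17 years → 1 May 2000.
(b) filing + 24 years → 17 June 2005.
Later of the two: 17 June 2005.
Regulatory Review Extension: +1320 days → 27 January 2009.

January 27, 2009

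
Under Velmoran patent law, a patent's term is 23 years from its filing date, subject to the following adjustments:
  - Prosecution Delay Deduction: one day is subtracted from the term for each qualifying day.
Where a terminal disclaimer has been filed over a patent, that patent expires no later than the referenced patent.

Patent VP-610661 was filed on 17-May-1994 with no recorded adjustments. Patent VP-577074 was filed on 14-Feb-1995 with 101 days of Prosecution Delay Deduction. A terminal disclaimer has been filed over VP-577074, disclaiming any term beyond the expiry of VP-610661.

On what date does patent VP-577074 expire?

Natural term of VP-577074:
  Base: filing + 23 years → 14 February 2018.
  Prosecution Delay Deduction: −101 days → 5 November 2017.
Expiry of referenced patent VP-610661:
  Base: filing + 23 years → 17 May 2017.
Terminal disclaimer: VP-577074 expires on the earlier of 5 November 2017 and 17 May 2017.

2017-05-17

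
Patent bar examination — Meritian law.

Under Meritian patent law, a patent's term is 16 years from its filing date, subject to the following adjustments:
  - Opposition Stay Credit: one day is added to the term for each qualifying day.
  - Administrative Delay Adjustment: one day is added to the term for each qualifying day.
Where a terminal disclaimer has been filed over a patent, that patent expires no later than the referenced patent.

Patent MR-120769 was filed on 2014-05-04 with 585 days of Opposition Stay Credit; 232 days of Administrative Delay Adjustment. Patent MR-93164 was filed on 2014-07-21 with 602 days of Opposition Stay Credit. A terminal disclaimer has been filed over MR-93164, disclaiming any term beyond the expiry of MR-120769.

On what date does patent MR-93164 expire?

Natural term of MR-93164:
  Base: filing + 16 years → 21 July 2030.
  Opposition Stay Credit: +602 days → 14 March 2032.
Expiry of referenced patent MR-120769:
  Base: filing + 16 years → 4 May 2030.
  Opposition Stay Credit: +585 days → 10 December 2031.
  Administrative Delay Adjustment: +232 days → 29 July 2032.
Terminal disclaimer: MR-93164 expires on the earlier of 14 March 2032 and 29 July 2032.

2032-03-14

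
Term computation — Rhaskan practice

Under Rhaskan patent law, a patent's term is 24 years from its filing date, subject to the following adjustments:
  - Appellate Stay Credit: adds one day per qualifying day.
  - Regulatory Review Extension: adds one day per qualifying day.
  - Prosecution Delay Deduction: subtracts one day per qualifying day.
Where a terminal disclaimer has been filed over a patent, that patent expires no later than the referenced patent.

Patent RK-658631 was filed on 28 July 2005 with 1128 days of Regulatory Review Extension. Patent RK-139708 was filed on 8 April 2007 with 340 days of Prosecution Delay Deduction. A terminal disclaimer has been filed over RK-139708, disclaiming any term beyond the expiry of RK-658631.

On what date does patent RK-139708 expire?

Natural term of RK-139708:
  Base: filing + 24 years → 8 April 2031.
  Prosecution Delay Deduction: −340 days → 3 May 2030.
Expiry of referenced patent RK-658631:
  Base: filing + 24 years → 28 July 2029.
  Regulatory Review Extension: +1128 days → 29 August 2032.
Terminal disclaimer: RK-139708 expires on the earlier of 3 May 2030 and 29 August 2032.

May 3, 2030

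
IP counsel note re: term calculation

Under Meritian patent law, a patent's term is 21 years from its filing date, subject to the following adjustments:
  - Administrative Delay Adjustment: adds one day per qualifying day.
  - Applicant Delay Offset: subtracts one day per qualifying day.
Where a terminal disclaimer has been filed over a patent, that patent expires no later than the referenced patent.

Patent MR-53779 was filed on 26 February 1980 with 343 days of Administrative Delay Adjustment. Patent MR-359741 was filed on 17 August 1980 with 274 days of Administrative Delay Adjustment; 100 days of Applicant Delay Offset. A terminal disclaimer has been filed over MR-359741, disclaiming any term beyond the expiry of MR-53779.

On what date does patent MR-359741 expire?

February 4, 2002

Natural term of MR-359741:
  Base: filing + 21 years → 17 August 2001.
  Administrative Delay Adjustment: +274 days → 18 May 2002.
  Applicant Delay Offset: −100 days → 7 February 2002.
Expiry of referenced patent MR-53779:
  Base: filing + 21 years → 26 February 2001.
  Administrative Delay Adjustment: +343 days → 4 February 2002.
Terminal disclaimer: MR-359741 expires on the earlier of 7 February 2002 and 4 February 2002.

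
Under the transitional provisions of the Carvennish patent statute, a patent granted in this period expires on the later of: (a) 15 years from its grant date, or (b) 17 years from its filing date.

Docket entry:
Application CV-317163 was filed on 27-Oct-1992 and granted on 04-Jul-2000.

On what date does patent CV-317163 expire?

(a) grant + 15 years → 4 July 2015.
(b) filing + 17 years → 27 October 2009.
Later of the two: 4 July 2015.

July 4, 2015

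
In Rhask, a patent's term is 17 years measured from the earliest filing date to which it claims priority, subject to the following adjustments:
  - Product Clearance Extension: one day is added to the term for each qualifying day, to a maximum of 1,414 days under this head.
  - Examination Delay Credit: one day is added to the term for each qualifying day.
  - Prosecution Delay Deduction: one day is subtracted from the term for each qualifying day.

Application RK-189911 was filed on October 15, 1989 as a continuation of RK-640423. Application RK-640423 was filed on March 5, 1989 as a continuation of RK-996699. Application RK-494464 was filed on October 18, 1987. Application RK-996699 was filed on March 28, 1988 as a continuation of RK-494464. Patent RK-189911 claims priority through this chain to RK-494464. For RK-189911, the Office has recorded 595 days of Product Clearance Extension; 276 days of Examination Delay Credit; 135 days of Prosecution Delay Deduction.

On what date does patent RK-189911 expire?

Earliest priority filing: 18 October 1987.
Base term: 18 October 1987 + 17 years → 18 October 2004.
Product Clearance Extension: 595 days (within the 1414-day cap) → +595 days → 5 June 2006.
Examination Delay Credit: +276 days → 8 March 2007.
Prosecution Delay Deduction: −135 days → 24 October 2006.

October 24, 2006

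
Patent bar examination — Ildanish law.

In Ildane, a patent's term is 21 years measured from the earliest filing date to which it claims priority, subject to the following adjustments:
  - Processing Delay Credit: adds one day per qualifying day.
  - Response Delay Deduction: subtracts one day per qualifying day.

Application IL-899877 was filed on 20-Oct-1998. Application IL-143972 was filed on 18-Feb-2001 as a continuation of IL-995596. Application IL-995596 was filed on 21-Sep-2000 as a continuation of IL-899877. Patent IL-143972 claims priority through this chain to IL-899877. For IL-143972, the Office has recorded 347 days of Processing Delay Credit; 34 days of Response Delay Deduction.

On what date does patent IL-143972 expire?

August 28, 2020

Earliest priority filing: 20 October 1998.
Base term: 20 October 1998 + 21 years → 20 October 2019.
Processing Delay Credit: +347 days → 1 October 2020.
Response Delay Deduction: −34 days → 28 August 2020.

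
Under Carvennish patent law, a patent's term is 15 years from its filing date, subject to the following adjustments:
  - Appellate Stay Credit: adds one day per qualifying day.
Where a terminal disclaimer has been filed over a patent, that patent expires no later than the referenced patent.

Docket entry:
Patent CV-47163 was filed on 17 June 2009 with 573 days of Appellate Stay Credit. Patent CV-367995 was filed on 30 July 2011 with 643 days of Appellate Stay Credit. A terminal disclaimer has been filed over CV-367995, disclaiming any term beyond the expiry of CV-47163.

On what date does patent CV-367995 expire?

Natural term of CV-367995:
  Base: filing + 15 years → 30 July 2026.
  Appellate Stay Credit: +643 days → 3 May 2028.
Expiry of referenced patent CV-47163:
  Base: filing + 15 years → 17 June 2024.
  Appellate Stay Credit: +573 days → 11 January 2026.
Terminal disclaimer: CV-367995 expires on the earlier of 3 May 2028 and 11 January 2026.

January 11, 2026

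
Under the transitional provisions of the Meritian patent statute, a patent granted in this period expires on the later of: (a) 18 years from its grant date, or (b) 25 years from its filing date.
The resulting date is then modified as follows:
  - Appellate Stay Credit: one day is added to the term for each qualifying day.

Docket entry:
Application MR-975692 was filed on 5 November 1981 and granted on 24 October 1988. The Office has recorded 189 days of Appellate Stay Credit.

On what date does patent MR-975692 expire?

(a) grant + 18 years → 24 October 2006.
(b) filing + 25 years → 5 November 2006.
Later of the two: 5 November 2006.
Appellate Stay Credit: +189 days → 13 May 2007.

2007-05-13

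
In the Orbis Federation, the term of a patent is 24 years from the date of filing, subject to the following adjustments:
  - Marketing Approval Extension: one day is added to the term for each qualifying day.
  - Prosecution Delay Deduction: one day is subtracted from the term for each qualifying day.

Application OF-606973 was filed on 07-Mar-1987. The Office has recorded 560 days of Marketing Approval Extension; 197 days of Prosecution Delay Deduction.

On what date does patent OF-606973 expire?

2012-03-04

Base term: filing date + 24 years → 7 March 2011.
Marketing Approval Extension: +560 days → 17 September 2012.
Prosecution Delay Deduction: −197 days → 4 March 2012.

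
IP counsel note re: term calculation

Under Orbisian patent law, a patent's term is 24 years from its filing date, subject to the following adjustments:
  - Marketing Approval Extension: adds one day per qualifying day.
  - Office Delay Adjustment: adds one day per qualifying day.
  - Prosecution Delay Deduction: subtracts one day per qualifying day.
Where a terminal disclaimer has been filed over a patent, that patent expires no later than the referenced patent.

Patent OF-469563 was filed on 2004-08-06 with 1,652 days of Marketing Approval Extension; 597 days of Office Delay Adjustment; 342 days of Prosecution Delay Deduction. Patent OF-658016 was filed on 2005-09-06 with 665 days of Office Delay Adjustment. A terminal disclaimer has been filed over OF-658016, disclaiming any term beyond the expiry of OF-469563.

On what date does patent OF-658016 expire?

Natural term of OF-658016:
  Base: filing + 24 years → 6 September 2029.
  Office Delay Adjustment: +665 days → 3 July 2031.
Expiry of referenced patent OF-469563:
  Base: filing + 24 years → 6 August 2028.
  Marketing Approval Extension: +1652 days → 13 February 2033.
  Office Delay Adjustment: +597 days → 3 October 2034.
  Prosecution Delay Deduction: −342 days → 26 October 2033.
Terminal disclaimer: OF-658016 expires on the earlier of 3 July 2031 and 26 October 2033.

July 3, 2031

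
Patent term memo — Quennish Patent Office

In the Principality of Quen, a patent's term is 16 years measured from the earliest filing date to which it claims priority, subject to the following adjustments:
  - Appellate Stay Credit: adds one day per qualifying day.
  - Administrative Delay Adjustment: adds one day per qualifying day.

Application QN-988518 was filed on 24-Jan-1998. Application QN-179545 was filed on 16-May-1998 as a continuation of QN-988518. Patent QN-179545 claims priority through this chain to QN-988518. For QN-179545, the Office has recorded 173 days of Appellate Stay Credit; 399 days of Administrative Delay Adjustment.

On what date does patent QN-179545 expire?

2015-08-19

Earliest priority filing: 24 January 1998.
Base term: 24 January 1998 + 16 years → 24 January 2014.
Appellate Stay Credit: +173 days → 16 July 2014.
Administrative Delay Adjustment: +399 days → 19 August 2015.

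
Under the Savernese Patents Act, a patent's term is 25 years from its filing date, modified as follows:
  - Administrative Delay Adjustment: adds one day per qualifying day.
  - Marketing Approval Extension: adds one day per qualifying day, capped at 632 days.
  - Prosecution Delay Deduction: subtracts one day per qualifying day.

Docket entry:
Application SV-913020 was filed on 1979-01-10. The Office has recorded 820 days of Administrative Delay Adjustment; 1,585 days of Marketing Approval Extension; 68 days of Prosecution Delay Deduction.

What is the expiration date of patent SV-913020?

2007-10-25

Base term: filing date + 25 years → 10 January 2004.
Administrative Delay Adjustment: +820 days → 9 April 2006.
Marketing Approval Extension: 1585 days claimed exceeds the 632-day cap, so +632 days → 1 January 2008.
Prosecution Delay Deduction: −68 days → 25 October 2007.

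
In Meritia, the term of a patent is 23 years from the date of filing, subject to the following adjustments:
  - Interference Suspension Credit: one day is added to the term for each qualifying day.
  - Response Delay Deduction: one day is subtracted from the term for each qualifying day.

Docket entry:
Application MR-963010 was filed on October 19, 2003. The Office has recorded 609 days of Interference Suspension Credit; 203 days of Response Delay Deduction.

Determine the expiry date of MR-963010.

2027-11-29

Base term: filing date + 23 years → 19 October 2026.
Interference Suspension Credit: +609 days → 19 June 2028.
Response Delay Deduction: −203 days → 29 November 2027.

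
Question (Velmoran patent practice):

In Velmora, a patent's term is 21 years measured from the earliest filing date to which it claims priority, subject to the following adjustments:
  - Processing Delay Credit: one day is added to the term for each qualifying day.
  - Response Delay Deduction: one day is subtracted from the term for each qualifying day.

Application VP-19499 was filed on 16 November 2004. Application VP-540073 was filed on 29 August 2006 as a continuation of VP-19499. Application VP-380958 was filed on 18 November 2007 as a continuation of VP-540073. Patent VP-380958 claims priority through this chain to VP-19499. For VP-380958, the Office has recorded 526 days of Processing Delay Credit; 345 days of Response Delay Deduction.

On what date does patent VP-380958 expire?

May 16, 2026

Earliest priority filing: 16 November 2004.
Base term: 16 November 2004 + 21 years → 16 November 2025.
Processing Delay Credit: +526 days → 26 April 2027.
Response Delay Deduction: −345 days → 16 May 2026.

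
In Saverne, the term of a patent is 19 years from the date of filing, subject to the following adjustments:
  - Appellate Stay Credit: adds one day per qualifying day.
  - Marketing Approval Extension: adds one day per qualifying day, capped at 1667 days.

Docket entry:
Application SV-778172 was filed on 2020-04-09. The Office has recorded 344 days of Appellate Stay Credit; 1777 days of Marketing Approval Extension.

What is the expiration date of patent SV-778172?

Base term: filing date + 19 years → 9 April 2039.
Appellate Stay Credit: +344 days → 18 March 2040.
Marketing Approval Extension: 1777 days claimed exceeds the 1667-day cap, so +1667 days → 10 October 2044.

2044-10-10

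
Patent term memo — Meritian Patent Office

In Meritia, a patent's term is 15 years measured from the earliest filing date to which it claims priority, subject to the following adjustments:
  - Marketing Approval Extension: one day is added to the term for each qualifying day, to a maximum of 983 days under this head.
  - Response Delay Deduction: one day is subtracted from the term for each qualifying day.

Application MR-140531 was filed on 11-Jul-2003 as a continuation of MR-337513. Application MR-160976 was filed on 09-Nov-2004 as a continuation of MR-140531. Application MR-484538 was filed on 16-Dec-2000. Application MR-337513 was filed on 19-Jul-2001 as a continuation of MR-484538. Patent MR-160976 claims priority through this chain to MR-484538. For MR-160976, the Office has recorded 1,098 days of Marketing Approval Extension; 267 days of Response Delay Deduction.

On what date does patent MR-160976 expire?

Earliest priority filing: 16 December 2000.
Base term: 16 December 2000 + 15 years → 16 December 2015.
Marketing Approval Extension: 1098 days claimed exceeds the 983-day cap, so +983 days → 25 August 2018.
Response Delay Deduction: −267 days → 1 December 2017.

December 1, 2017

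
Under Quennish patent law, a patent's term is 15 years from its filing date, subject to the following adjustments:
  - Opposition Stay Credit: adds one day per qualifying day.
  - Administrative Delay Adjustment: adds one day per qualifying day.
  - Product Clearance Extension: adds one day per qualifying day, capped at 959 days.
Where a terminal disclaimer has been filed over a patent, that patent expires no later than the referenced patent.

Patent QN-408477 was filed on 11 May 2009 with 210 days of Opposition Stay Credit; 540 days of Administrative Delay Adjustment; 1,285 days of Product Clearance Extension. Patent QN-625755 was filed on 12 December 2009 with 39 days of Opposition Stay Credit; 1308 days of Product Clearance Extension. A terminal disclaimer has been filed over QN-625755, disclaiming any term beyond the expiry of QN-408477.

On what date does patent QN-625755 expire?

Natural term of QN-625755:
  Base: filing + 15 years → 12 December 2024.
  Opposition Stay Credit: +39 days → 20 January 2025.
  Product Clearance Extension: 1308 days claimed exceeds the 959-day cap, so +959 days → 6 September 2027.
Expiry of referenced patent QN-408477:
  Base: filing + 15 years → 11 May 2024.
  Opposition Stay Credit: +210 days → 7 December 2024.
  Administrative Delay Adjustment: +540 days → 31 May 2026.
  Product Clearance Extension: 1285 days claimed exceeds the 959-day cap, so +959 days → 14 January 2029.
Terminal disclaimer: QN-625755 expires on the earlier of 6 September 2027 and 14 January 2029.

September 6, 2027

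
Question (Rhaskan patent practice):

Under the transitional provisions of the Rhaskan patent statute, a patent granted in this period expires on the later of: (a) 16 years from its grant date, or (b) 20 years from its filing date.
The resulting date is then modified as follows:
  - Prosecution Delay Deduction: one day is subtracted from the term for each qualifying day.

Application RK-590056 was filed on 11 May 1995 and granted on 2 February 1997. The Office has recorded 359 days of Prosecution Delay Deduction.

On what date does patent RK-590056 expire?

May 17, 2014

(a) grant + 16 years → 2 February 2013.
(b) filing + 20 years → 11 May 2015.
Later of the two: 11 May 2015.
Prosecution Delay Deduction: −359 days → 17 May 2014.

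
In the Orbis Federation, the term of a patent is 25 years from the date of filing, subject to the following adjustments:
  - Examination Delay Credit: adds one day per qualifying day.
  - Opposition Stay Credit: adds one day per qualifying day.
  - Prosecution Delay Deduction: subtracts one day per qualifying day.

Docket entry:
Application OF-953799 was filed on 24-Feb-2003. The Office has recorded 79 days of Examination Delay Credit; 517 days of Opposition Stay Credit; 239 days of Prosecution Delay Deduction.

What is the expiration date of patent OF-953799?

Base term: filing date + 25 years → 24 February 2028.
Examination Delay Credit: +79 days → 13 May 2028.
Opposition Stay Credit: +517 days → 12 October 2029.
Prosecution Delay Deduction: −239 days → 15 February 2029.

February 15, 2029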